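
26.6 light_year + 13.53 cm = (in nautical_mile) 1.359e+14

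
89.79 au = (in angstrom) 1.343e+23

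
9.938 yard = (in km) 0.009087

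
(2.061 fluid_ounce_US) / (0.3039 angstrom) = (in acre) 495.6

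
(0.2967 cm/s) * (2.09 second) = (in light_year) 6.554e-19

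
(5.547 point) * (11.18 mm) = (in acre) 5.406e-09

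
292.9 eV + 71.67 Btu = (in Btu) 71.67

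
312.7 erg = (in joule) 3.127e-05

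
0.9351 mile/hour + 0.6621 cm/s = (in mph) 0.9499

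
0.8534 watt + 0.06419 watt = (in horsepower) 0.001231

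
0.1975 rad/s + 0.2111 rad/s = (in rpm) 3.902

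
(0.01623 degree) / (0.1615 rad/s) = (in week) 2.9e-09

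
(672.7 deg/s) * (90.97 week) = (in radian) 6.46e+08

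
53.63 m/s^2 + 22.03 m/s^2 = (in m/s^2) 75.66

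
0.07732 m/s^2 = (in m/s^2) 0.07732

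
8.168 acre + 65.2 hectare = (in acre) 169.3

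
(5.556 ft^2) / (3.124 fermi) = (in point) 4.684e+17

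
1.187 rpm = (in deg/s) 7.122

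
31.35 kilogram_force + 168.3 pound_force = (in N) 1056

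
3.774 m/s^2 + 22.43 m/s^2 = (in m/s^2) 26.2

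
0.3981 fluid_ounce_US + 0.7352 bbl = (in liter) 116.9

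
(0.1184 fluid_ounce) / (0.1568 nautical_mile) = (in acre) 2.98e-12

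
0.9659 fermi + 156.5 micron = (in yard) 0.0001712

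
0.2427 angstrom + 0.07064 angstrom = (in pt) 8.882e-08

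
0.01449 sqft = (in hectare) 1.346e-07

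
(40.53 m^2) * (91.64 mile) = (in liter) 5.977e+09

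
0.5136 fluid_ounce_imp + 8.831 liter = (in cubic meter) 0.008846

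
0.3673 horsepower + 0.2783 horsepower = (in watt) 481.4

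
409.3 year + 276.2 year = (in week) 3.574e+04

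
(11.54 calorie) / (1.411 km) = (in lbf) 0.007693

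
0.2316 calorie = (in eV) 6.048e+18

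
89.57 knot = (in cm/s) 4608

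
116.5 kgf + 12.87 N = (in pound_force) 259.7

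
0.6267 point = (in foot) 0.0007253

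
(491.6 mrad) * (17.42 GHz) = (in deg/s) 4.907e+11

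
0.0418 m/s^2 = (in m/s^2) 0.0418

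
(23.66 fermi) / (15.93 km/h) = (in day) 6.189e-20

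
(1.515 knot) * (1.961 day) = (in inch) 5.199e+06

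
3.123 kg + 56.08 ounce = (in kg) 4.713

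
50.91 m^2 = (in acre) 0.01258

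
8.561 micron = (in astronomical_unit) 5.723e-17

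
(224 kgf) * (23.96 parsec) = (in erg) 1.624e+28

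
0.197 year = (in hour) 1726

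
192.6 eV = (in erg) 3.086e-10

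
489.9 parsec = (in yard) 1.653e+19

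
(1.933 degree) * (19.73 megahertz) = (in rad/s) 6.656e+05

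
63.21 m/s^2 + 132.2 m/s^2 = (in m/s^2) 195.4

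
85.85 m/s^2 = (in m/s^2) 85.85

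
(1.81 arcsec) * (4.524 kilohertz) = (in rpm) 0.3791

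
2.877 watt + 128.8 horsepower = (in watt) 9.605e+04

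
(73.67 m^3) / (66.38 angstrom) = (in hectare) 1.11e+06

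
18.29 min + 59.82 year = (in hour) 5.24e+05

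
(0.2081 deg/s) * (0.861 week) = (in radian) 1891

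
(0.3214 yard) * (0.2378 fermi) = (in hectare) 6.989e-21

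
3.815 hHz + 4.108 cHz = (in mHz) 3.815e+05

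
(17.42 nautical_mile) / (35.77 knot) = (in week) 0.002899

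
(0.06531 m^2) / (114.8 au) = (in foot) 1.248e-14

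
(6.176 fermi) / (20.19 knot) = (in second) 5.946e-16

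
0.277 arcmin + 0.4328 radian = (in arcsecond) 8.929e+04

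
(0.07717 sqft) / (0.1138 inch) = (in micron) 2.48e+06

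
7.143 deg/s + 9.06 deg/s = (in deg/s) 16.2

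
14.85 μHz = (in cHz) 0.001485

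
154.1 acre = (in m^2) 6.236e+05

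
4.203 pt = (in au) 9.911e-15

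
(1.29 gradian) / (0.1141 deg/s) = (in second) 10.18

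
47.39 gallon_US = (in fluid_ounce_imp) 6314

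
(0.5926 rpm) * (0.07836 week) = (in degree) 1.685e+05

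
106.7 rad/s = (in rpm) 1019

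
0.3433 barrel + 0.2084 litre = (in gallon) 14.47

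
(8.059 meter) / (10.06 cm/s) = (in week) 0.0001325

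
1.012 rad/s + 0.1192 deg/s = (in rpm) 9.684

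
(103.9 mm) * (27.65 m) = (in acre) 0.0007099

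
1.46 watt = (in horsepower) 0.001958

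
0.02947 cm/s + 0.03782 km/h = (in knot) 0.02099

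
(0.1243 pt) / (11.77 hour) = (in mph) 2.315e-09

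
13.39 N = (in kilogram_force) 1.365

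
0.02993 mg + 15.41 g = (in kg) 0.01541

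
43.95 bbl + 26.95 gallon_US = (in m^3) 7.09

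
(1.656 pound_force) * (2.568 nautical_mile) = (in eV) 2.187e+23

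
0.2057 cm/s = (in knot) 0.003998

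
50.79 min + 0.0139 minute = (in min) 50.8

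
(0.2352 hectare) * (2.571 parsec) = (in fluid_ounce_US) 6.309e+24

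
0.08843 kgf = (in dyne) 8.672e+04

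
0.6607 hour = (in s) 2379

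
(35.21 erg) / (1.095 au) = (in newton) 2.149e-17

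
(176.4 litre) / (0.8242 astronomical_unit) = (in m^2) 1.431e-12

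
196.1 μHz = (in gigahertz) 1.961e-13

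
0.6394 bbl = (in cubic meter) 0.1017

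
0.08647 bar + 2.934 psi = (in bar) 0.2888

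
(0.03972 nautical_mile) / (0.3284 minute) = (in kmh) 13.44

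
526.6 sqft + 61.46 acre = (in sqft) 2.678e+06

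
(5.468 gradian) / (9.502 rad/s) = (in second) 0.009039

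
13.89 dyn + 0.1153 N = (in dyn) 1.154e+04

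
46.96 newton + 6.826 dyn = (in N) 46.96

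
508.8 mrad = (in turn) 0.08098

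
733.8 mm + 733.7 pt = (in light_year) 1.049e-16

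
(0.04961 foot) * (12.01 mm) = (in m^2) 0.0001816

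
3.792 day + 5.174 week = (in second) 3.457e+06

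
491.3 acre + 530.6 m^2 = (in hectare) 198.9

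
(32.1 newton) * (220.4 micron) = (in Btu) 6.706e-06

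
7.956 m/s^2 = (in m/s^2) 7.956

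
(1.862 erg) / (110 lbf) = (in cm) 3.805e-08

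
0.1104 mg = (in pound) 2.434e-07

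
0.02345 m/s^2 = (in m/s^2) 0.02345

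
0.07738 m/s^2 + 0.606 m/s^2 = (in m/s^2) 0.6834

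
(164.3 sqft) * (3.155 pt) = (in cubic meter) 0.01699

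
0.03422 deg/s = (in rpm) 0.005703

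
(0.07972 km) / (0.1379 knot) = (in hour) 0.3121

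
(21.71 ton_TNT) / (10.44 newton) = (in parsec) 2.82e-07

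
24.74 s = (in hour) 0.006872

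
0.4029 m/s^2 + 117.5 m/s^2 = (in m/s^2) 117.9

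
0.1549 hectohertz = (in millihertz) 1.549e+04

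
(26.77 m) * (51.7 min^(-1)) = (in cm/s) 2307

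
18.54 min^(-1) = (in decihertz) 3.09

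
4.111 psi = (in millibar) 283.4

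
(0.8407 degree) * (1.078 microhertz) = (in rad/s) 1.582e-08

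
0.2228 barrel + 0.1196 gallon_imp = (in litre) 35.97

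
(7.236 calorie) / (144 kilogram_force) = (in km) 2.144e-05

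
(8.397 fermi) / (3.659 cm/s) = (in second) 2.295e-13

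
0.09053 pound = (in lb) 0.09053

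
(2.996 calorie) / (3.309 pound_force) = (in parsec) 2.76e-17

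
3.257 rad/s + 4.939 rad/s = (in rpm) 78.27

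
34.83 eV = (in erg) 5.58e-11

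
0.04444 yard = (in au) 2.716e-13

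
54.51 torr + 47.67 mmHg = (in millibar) 136.2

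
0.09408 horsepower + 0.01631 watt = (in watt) 70.17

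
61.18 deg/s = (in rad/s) 1.068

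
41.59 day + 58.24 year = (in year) 58.35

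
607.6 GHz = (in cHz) 6.076e+13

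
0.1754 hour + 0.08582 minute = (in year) 2.019e-05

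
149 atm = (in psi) 2190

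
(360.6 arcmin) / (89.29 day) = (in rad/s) 1.36e-08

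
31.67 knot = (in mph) 36.45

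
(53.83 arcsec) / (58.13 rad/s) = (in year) 1.424e-13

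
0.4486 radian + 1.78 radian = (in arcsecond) 4.597e+05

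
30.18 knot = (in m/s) 15.53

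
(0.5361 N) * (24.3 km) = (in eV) 8.131e+22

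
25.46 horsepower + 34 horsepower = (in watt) 4.434e+04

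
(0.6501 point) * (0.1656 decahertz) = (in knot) 0.0007382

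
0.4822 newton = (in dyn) 4.822e+04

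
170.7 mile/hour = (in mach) 0.2241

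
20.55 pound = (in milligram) 9.321e+06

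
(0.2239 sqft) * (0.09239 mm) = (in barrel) 1.209e-05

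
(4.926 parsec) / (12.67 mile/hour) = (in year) 8.51e+08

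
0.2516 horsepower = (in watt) 187.6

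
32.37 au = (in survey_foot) 1.589e+13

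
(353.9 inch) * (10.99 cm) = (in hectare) 9.879e-05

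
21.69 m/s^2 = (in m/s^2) 21.69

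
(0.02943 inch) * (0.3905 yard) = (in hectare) 2.669e-08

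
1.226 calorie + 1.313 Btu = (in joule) 1390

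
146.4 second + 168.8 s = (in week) 0.0005212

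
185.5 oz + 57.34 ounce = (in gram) 6884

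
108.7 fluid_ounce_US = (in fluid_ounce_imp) 113.1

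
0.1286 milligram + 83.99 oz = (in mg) 2.381e+06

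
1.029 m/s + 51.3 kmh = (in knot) 29.7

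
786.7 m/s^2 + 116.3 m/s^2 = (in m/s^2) 903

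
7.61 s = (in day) 8.808e-05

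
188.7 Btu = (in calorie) 4.758e+04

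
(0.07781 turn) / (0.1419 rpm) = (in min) 0.5483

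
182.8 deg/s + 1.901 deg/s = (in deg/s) 184.7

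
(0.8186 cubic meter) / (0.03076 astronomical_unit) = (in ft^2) 1.915e-09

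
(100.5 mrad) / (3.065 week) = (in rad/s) 5.422e-08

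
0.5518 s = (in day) 6.387e-06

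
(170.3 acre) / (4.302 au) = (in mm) 0.001071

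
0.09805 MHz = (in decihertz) 9.805e+05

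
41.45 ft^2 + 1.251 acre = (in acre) 1.252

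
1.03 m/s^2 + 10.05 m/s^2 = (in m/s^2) 11.08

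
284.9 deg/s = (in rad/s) 4.972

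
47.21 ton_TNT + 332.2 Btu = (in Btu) 1.872e+08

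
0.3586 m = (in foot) 1.177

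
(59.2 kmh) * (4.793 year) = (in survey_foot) 8.155e+09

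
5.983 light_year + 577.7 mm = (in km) 5.66e+13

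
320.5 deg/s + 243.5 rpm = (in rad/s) 31.09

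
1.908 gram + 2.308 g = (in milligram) 4216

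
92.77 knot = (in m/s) 47.73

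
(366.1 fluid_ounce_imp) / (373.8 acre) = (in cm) 6.876e-07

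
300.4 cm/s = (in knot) 5.839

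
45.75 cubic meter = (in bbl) 287.8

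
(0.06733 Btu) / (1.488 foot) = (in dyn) 1.566e+07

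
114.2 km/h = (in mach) 0.09316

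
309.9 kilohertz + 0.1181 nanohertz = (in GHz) 0.0003099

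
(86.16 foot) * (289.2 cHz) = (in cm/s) 7595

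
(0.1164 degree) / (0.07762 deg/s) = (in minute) 0.02499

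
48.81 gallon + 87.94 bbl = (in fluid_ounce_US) 4.79e+05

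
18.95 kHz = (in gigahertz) 1.895e-05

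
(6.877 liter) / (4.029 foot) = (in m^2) 0.0056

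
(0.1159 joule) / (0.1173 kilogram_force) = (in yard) 0.1102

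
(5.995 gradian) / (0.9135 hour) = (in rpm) 0.0002734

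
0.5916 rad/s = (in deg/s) 33.9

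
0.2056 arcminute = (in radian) 5.981e-05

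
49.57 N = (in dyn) 4.957e+06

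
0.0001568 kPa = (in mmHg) 0.001176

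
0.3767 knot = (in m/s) 0.1938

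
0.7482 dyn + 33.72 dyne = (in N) 0.0003447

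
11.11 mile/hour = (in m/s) 4.967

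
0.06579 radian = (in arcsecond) 1.357e+04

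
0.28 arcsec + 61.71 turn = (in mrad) 3.877e+05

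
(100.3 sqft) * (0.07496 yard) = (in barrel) 4.017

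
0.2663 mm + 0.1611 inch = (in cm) 0.4358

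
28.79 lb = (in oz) 460.6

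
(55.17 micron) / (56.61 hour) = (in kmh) 9.746e-10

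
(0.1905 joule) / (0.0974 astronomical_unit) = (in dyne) 1.307e-06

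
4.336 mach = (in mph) 3303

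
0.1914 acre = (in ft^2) 8337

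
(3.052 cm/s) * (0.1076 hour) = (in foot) 38.79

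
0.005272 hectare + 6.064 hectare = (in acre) 15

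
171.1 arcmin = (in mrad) 49.77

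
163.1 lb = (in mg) 7.398e+07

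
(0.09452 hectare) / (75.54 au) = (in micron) 8.364e-05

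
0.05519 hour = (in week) 0.0003285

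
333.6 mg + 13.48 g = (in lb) 0.03045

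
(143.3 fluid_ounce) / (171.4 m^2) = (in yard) 2.704e-05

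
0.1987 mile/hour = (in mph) 0.1987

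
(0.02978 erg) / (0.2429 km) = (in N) 1.226e-11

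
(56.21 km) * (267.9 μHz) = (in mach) 0.04423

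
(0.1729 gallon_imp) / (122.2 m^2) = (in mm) 0.006432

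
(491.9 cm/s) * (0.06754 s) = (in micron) 3.322e+05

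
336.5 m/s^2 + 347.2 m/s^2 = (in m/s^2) 683.7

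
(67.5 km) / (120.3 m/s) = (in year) 1.779e-05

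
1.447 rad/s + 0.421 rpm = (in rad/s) 1.491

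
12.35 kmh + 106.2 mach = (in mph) 8.09e+04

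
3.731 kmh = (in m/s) 1.036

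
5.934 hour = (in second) 2.136e+04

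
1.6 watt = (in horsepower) 0.002146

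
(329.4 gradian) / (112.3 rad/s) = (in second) 0.04607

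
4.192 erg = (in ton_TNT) 1.002e-16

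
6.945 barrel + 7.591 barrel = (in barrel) 14.54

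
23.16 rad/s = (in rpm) 221.2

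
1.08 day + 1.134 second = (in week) 0.1543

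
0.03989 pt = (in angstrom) 1.407e+05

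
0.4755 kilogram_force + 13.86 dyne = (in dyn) 4.663e+05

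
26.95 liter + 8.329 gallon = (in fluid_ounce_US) 1977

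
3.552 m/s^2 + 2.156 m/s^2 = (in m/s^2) 5.708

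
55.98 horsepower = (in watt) 4.174e+04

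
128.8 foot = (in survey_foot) 128.8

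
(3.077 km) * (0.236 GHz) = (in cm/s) 7.262e+13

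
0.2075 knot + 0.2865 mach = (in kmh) 351.6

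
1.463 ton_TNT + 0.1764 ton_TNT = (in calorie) 1.639e+09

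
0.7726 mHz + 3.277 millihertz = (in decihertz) 0.0405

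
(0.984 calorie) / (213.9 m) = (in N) 0.01925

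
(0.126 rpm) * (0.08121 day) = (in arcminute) 3.183e+05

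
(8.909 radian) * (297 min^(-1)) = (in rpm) 421.1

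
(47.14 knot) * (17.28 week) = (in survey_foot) 8.315e+08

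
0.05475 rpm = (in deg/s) 0.3285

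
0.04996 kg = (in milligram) 4.996e+04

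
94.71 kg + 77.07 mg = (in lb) 208.8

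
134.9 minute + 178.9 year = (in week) 9328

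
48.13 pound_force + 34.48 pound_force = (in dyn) 3.675e+07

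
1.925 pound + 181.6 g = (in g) 1055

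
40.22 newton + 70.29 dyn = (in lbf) 9.042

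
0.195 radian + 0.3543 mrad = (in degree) 11.19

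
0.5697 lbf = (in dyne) 2.534e+05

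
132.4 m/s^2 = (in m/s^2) 132.4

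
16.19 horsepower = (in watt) 1.207e+04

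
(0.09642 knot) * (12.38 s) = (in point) 1741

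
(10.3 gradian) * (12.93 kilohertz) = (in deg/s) 1.199e+05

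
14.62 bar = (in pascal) 1.462e+06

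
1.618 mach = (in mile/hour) 1232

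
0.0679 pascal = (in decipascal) 0.679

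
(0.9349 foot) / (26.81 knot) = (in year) 6.551e-10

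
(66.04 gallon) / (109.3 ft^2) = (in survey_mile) 1.53e-05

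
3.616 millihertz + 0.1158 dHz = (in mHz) 15.2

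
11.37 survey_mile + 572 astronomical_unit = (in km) 8.557e+10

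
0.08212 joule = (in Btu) 7.783e-05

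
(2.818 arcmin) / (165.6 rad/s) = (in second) 4.95e-06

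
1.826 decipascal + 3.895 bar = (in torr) 2921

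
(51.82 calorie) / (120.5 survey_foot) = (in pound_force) 1.327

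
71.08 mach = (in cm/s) 2.42e+06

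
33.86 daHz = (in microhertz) 3.386e+08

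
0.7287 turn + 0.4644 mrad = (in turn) 0.7288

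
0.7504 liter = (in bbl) 0.00472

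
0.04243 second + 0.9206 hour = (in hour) 0.9206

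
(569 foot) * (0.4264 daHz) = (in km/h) 2662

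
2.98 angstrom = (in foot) 9.777e-10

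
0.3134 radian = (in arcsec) 6.464e+04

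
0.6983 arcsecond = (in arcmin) 0.01164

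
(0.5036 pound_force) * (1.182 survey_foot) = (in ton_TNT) 1.929e-10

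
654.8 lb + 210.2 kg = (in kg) 507.2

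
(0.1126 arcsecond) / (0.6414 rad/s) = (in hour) 2.364e-10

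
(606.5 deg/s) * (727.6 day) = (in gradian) 4.236e+10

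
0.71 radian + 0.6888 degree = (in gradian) 45.97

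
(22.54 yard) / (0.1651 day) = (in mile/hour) 0.003232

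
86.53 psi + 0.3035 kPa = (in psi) 86.57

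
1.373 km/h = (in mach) 0.00112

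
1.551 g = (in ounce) 0.05471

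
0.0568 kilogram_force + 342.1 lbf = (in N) 1522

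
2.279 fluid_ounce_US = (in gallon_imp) 0.01483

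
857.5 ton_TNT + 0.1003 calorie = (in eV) 2.239e+31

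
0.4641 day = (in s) 4.01e+04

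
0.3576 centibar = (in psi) 0.05187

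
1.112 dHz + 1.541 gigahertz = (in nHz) 1.541e+18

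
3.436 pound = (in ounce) 54.98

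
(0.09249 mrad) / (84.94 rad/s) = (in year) 3.453e-14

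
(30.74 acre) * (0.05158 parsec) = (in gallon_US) 5.23e+22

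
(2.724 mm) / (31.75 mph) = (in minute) 3.199e-06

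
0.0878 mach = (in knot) 58.11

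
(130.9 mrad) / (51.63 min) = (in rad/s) 4.226e-05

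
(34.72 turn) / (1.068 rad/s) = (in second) 204.3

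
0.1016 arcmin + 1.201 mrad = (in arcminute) 4.23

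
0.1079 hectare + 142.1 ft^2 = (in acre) 0.2699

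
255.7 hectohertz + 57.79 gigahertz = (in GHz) 57.79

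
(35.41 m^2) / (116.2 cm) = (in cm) 3047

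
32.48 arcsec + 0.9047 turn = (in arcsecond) 1.173e+06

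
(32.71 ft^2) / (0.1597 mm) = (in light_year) 2.011e-12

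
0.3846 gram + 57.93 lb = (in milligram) 2.628e+07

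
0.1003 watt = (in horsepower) 0.0001345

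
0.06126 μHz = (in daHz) 6.126e-09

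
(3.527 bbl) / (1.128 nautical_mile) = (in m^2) 0.0002684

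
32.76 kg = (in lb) 72.22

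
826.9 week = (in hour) 1.389e+05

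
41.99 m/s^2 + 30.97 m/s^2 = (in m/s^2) 72.96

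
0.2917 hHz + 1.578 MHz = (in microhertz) 1.578e+12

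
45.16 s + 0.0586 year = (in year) 0.0586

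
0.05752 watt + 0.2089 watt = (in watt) 0.2664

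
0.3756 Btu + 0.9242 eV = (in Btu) 0.3756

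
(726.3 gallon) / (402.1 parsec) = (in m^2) 2.216e-19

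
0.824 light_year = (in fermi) 7.796e+30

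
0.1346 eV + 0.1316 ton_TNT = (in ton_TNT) 0.1316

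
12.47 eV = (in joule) 1.998e-18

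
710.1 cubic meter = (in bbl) 4466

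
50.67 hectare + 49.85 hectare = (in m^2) 1.005e+06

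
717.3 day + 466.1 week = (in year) 10.9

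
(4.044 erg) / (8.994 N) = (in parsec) 1.457e-24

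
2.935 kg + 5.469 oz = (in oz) 109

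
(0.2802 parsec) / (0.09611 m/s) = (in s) 8.996e+16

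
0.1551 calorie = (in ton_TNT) 1.551e-10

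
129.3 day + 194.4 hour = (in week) 19.63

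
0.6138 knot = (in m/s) 0.3158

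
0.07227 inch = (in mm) 1.836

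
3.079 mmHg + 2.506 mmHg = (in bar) 0.007446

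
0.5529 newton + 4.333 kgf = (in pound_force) 9.677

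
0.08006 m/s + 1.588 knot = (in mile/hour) 2.007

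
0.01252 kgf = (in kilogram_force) 0.01252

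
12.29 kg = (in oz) 433.5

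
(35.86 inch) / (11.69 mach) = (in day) 2.648e-09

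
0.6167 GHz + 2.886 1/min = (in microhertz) 6.167e+14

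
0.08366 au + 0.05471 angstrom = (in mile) 7.777e+06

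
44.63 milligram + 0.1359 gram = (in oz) 0.006368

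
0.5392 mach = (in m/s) 183.6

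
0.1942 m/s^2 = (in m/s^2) 0.1942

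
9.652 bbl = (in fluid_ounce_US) 5.189e+04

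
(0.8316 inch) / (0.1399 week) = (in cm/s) 2.496e-05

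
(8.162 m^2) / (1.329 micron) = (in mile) 3816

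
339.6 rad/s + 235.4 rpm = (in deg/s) 2.087e+04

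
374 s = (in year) 1.186e-05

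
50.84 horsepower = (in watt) 3.791e+04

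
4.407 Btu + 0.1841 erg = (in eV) 2.902e+22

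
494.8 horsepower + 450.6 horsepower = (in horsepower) 945.4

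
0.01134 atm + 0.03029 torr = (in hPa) 11.53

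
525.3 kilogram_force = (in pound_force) 1158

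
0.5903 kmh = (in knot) 0.3187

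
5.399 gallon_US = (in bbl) 0.1285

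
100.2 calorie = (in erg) 4.192e+09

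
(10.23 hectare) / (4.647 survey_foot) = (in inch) 2.844e+06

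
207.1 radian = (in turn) 32.96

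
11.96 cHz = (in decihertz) 1.196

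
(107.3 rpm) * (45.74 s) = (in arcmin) 1.767e+06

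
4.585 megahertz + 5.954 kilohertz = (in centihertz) 4.591e+08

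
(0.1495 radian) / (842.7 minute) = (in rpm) 2.824e-05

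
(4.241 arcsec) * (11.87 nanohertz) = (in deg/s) 1.398e-11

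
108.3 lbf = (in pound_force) 108.3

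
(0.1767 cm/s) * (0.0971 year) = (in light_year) 5.719e-13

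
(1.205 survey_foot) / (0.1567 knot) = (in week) 7.533e-06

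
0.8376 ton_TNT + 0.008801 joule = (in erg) 3.505e+16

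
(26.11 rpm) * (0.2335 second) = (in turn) 0.1016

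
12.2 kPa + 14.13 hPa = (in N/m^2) 1.361e+04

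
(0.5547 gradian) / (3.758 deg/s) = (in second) 0.1328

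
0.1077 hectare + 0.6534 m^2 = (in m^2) 1078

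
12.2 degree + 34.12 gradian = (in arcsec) 1.545e+05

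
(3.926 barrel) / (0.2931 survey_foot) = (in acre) 0.001726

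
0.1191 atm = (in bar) 0.1207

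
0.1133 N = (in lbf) 0.02547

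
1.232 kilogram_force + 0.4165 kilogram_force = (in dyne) 1.617e+06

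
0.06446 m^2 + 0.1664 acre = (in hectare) 0.06735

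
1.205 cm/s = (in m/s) 0.01205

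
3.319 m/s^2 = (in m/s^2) 3.319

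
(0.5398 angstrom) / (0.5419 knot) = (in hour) 5.379e-14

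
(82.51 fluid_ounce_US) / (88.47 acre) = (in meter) 6.815e-09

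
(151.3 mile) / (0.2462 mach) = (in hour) 0.8068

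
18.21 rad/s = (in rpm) 173.9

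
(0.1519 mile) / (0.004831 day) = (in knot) 1.138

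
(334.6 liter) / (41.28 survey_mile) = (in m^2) 5.037e-06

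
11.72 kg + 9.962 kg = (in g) 2.168e+04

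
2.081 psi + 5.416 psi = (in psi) 7.497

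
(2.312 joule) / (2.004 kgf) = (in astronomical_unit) 7.864e-13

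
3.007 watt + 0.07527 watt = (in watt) 3.082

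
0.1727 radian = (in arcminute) 593.7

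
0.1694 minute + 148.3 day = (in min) 2.136e+05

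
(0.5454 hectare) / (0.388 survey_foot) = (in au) 3.083e-07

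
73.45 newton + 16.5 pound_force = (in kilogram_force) 14.97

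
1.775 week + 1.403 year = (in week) 74.93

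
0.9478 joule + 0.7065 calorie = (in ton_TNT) 9.33e-10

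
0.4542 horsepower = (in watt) 338.7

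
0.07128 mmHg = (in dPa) 95.03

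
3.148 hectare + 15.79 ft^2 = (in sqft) 3.389e+05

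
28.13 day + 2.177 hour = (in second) 2.438e+06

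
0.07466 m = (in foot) 0.2449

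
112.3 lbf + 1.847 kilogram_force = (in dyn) 5.176e+07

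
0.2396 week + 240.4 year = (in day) 8.775e+04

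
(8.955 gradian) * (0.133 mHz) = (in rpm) 0.0001787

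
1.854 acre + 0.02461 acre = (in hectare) 0.7602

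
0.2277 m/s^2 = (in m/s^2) 0.2277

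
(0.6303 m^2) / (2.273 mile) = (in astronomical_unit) 1.152e-15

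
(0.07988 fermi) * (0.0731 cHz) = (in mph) 1.306e-19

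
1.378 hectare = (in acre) 3.405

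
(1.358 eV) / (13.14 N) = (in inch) 6.519e-19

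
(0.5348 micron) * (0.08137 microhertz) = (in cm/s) 4.352e-12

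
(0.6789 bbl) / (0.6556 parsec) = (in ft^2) 5.743e-17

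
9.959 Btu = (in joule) 1.051e+04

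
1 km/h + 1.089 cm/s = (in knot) 0.5611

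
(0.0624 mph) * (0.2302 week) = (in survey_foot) 1.274e+04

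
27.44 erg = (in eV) 1.713e+13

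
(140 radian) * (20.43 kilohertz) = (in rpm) 2.731e+07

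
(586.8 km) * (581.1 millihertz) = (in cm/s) 3.41e+07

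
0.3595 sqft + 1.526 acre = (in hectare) 0.6176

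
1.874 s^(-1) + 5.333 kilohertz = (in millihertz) 5.335e+06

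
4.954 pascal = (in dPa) 49.54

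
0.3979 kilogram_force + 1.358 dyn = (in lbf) 0.8772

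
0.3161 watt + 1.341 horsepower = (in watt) 1000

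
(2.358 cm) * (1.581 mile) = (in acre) 0.01483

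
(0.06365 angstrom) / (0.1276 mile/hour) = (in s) 1.116e-10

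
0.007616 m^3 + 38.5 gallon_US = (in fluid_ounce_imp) 5397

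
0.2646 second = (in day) 3.062e-06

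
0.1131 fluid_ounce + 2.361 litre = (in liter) 2.364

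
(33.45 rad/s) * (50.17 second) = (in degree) 9.615e+04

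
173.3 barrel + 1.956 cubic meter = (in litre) 2.951e+04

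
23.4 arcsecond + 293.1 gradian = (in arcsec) 9.497e+05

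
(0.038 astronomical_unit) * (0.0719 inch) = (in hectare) 1038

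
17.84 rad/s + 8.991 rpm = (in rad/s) 18.78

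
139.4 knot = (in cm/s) 7171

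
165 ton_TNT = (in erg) 6.904e+18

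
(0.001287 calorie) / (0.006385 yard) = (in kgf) 0.09405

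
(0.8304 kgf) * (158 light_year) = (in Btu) 1.154e+16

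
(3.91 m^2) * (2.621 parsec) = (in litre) 3.162e+20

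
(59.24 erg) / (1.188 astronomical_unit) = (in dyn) 3.333e-12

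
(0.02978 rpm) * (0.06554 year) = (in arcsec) 1.33e+09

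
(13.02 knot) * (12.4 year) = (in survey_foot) 8.593e+09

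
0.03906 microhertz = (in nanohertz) 39.06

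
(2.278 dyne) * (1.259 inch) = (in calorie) 1.741e-07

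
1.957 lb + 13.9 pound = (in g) 7193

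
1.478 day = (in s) 1.277e+05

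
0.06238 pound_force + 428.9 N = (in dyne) 4.292e+07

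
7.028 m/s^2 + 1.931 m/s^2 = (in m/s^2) 8.959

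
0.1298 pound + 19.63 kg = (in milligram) 1.969e+07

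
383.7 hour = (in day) 15.99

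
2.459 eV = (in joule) 3.94e-19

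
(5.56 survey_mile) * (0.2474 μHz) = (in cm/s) 0.2214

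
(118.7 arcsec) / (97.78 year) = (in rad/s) 1.866e-13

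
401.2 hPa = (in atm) 0.396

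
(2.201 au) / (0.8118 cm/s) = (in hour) 1.127e+10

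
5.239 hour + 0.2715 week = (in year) 0.005805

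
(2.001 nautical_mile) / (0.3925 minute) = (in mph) 352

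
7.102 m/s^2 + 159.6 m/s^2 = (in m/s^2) 166.7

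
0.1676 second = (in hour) 4.656e-05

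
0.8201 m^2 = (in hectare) 8.201e-05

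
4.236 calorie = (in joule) 17.72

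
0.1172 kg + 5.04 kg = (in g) 5157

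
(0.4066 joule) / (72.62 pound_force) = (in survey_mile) 7.821e-07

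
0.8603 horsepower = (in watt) 641.5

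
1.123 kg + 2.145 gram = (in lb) 2.481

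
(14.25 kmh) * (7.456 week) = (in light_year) 1.887e-09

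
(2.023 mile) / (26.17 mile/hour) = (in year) 8.824e-06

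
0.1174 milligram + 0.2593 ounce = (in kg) 0.007351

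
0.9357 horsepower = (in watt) 697.8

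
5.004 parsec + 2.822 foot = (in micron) 1.544e+23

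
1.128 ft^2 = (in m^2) 0.1048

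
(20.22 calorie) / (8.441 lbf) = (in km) 0.002253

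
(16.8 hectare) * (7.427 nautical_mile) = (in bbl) 1.453e+10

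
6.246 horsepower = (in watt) 4658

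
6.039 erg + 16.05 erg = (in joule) 2.209e-06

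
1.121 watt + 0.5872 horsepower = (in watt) 439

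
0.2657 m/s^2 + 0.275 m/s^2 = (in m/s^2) 0.5407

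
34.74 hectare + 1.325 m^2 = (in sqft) 3.739e+06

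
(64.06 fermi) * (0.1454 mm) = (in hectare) 9.314e-22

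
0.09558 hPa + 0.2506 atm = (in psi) 3.684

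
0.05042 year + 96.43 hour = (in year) 0.06143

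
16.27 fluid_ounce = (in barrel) 0.003026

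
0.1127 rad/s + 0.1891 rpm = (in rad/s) 0.1325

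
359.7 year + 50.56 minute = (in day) 1.313e+05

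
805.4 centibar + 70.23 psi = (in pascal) 1.29e+06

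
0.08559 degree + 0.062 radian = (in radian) 0.06349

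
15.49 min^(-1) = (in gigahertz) 2.582e-10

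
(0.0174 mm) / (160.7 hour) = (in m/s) 3.008e-11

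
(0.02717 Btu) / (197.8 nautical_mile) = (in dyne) 7.825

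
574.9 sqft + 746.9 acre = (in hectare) 302.3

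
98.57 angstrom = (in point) 2.794e-05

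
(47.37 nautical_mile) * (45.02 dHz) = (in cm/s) 3.95e+07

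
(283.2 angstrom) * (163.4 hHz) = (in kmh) 0.001666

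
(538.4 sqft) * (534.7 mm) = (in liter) 2.675e+04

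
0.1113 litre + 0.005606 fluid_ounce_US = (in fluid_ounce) 3.769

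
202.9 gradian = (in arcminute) 1.096e+04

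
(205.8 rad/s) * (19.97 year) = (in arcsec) 2.673e+16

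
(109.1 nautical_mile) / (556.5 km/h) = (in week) 0.002161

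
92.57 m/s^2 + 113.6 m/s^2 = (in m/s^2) 206.2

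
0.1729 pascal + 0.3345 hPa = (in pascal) 33.62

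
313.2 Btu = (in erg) 3.304e+12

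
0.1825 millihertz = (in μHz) 182.5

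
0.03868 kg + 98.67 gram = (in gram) 137.3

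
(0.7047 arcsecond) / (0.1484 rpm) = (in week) 3.635e-10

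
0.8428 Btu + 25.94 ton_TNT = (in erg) 1.085e+18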